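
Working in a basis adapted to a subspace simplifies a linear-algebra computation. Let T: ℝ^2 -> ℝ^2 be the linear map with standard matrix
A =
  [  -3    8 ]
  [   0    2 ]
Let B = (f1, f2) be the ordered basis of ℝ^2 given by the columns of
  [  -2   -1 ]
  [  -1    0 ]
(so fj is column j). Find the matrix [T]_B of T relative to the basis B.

[[2, 0], [-2, -3]]

The j-th column of [T]_B is [T(fj)]_B.
T(f1) = A f1 = [-2, -2] = 2f1 - 2f2, so column 1 is [2, -2].
Repeating for f2 and assembling the columns gives [[2, 0], [-2, -3]].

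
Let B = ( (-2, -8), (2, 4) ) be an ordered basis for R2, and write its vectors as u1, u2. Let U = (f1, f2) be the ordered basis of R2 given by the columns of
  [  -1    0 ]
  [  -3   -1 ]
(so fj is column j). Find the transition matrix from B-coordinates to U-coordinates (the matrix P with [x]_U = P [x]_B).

[[2, -2], [2, 2]]

Take x = uj: its B-coordinates are the j-th standard unit vector, so P e_j — column j of P — equals [uj]_U.
u1 = 2f1 + 2f2, giving column 1 = (2, 2); repeating for each j gives P = [[2, -2], [2, 2]].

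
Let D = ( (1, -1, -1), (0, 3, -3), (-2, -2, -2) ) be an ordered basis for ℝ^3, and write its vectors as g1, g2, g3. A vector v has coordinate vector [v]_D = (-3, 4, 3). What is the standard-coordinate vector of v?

(-9, 9, -15)

The coordinates say v = -3g1 + 4g2 + 3g3; adding the scaled basis vectors gives (-9, 9, -15).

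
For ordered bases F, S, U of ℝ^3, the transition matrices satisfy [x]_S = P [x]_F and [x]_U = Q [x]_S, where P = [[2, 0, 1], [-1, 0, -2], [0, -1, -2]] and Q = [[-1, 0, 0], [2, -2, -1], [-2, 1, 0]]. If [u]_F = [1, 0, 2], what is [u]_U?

[-4, 22, -13]

First [u]_S = P [u]_F = [4, -5, -4].
Then [u]_U = Q [u]_S = [-4, 22, -13].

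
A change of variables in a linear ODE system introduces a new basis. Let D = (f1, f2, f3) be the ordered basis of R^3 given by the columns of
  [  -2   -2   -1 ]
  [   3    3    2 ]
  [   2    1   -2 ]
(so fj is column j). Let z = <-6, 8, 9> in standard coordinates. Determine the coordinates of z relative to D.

Write z = c_1 f1 + ... + c_3 f3 and solve for the c_i.
Row-reducing the augmented matrix [M | z] gives c = (1, 3, -2).
Check: f1 + 3f2 - 2f3 = <-6, 8, 9>.

<1, 3, -2>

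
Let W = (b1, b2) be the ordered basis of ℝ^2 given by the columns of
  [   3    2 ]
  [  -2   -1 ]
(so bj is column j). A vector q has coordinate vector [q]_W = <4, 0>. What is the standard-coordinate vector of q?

<12, -8>

q = M [q]_W, where M has columns b1, b2.
Carrying out the matrix-vector product, q = <12, -8>.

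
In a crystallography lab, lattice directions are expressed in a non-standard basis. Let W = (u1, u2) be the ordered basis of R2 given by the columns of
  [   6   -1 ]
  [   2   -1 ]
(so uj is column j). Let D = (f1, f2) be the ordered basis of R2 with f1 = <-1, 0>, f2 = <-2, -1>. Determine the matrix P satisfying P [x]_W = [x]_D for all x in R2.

Column j of P is [uj]_D, since P maps W-coordinates to D-coordinates.
Expressing u1 in D: u1 = -2f1 - 2f2, so column 1 of P is <-2, -2>.
Doing the same for each uj gives P = [[-2, -1], [-2, 1]].

[[-2, -1], [-2, 1]]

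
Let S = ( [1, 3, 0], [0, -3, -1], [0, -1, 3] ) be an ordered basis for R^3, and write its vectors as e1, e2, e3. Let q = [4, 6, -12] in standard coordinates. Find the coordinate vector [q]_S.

[4, 3, -3]

[q]_S is the unique c with M c = q, where M has columns e1, ..., e3.
Row-reducing the augmented matrix [M | q] gives c = (4, 3, -3).
Check: 4e1 + 3e2 - 3e3 = [4, 6, -12].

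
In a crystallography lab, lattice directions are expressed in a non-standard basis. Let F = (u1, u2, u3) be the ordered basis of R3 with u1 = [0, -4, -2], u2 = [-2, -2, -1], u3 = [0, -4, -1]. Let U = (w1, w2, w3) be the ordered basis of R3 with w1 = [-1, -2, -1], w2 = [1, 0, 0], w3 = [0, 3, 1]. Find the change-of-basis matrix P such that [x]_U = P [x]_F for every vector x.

[[2, 1, -1], [2, -1, -1], [0, 0, -2]]

Column j of P is [uj]_U, since P maps F-coordinates to U-coordinates.
Expressing u1 in U: u1 = 2w1 + 2w2 + 0·w3, so column 1 of P is [2, 2, 0].
Doing the same for each uj gives P = [[2, 1, -1], [2, -1, -1], [0, 0, -2]].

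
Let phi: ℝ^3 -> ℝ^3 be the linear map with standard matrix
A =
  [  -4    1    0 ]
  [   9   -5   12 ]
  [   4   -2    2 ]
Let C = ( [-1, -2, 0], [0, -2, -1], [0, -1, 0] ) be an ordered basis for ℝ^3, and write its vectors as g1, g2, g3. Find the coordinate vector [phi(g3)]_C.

Column 3 of [phi]_C is the C-coordinate vector of phi(g3).
In standard coordinates phi(g3) = A g3 = [-1, 5, 2].
Converting to C: [-1, 5, 2] = g1 - 2g2 - 3g3, so the coordinate vector is [1, -2, -3].

[1, -2, -3]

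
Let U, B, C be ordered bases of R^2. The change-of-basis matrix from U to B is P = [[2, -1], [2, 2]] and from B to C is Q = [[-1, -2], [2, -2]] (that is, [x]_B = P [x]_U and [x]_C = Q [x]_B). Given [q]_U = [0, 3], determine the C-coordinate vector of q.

Apply P to get B-coordinates [-3, 6], then Q to get C-coordinates.
The result is [q]_C = [-9, -18].

[-9, -18]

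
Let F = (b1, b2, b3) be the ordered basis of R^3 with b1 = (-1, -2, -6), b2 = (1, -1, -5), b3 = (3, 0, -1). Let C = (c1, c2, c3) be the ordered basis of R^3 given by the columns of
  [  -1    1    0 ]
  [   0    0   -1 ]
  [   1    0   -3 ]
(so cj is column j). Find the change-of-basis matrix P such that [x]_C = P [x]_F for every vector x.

[[0, -2, -1], [-1, -1, 2], [2, 1, 0]]

Column j of P is [bj]_C, since P maps F-coordinates to C-coordinates.
Expressing b1 in C: b1 = 0·c1 - c2 + 2c3, so column 1 of P is (0, -1, 2).
Doing the same for each bj gives P = [[0, -2, -1], [-1, -1, 2], [2, 1, 0]].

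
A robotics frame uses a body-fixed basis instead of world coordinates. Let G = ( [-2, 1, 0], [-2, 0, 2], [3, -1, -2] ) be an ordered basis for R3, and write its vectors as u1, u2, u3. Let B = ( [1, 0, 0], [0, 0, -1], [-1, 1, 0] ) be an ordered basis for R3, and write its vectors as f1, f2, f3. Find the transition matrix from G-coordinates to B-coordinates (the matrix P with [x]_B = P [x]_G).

[[-1, -2, 2], [0, -2, 2], [1, 0, -1]]

Take x = uj: its G-coordinates are the j-th standard unit vector, so P e_j — column j of P — equals [uj]_B.
u1 = -f1 + 0·f2 + f3, giving column 1 = [-1, 0, 1]; repeating for each j gives P = [[-1, -2, 2], [0, -2, 2], [1, 0, -1]].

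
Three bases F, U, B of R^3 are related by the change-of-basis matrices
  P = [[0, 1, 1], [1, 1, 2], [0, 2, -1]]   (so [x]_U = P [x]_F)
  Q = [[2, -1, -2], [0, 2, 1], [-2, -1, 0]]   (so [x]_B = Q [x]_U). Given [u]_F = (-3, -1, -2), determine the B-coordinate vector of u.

First [u]_U = P [u]_F = (-3, -8, 0).
Then [u]_B = Q [u]_U = (2, -16, 14).

(2, -16, 14)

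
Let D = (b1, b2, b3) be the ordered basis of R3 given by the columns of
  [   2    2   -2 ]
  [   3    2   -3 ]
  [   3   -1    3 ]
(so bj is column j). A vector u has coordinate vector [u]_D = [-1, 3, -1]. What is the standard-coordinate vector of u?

[6, 6, -9]

u = M [u]_D, where M has columns b1, ..., b3.
Carrying out the matrix-vector product, u = [6, 6, -9].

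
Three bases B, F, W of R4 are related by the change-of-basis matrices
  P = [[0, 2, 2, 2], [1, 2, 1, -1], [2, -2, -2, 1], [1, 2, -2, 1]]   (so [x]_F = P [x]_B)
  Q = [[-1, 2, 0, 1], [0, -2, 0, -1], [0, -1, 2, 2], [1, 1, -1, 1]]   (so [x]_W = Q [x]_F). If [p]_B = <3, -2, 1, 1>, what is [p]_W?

<-4, 4, 15, -12>

Apply P to get F-coordinates <0, -1, 9, -2>, then Q to get W-coordinates.
The result is [p]_W = <-4, 4, 15, -12>.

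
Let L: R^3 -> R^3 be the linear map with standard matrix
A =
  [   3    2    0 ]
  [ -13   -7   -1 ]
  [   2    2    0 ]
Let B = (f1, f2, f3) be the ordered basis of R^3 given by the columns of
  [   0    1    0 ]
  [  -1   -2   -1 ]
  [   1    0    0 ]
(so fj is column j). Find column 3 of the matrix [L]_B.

Column 3 of [L]_B is the B-coordinate vector of L(f3).
In standard coordinates L(f3) = A f3 = [-2, 7, -2].
Converting to B: [-2, 7, -2] = -2f1 - 2f2 - f3, so the coordinate vector is [-2, -2, -1].

[-2, -2, -1]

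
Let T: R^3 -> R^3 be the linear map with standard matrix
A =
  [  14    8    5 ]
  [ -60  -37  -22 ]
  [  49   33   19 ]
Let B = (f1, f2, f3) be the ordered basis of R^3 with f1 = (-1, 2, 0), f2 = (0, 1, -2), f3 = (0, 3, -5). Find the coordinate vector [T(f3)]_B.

Compute T(f3) = A f3 = (-1, -1, 4) in standard coordinates.
Then write this in B-coordinates: solve for y in y_1 f1 + ... + y_3 f3 = (-1, -1, 4).
This gives y = (1, 3, -2), which is column 3 of [T]_B.

(1, 3, -2)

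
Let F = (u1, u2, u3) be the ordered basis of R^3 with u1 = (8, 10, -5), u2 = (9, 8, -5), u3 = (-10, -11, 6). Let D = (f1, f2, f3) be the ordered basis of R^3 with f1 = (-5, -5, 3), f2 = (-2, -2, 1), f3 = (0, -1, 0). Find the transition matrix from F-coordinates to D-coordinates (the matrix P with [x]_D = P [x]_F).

[[-2, -1, 2], [1, -2, 0], [-2, 1, 1]]

Let M have columns uj and N have columns fj. Then for every x, N [x]_D = x = M [x]_F, so P = N^(-1) M.
Since det N = 1, N^(-1) has integer entries; multiplying gives P = [[-2, -1, 2], [1, -2, 0], [-2, 1, 1]].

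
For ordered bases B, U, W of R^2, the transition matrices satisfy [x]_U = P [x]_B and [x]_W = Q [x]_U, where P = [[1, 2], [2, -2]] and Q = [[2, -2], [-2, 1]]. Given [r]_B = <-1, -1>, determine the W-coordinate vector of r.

<-6, 6>

Apply P to get U-coordinates <-3, 0>, then Q to get W-coordinates.
The result is [r]_W = <-6, 6>.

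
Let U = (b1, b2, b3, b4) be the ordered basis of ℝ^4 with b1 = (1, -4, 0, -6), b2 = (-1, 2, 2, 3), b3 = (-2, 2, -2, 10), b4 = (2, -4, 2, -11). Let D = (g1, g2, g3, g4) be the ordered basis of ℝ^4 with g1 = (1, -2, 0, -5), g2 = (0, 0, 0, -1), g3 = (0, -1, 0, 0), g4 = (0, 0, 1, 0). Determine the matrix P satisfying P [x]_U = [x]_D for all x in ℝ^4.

Column j of P is [bj]_D, since P maps U-coordinates to D-coordinates.
Expressing b1 in D: b1 = g1 + g2 + 2g3 + 0·g4, so column 1 of P is (1, 1, 2, 0).
Doing the same for each bj gives P = [[1, -1, -2, 2], [1, 2, 0, 1], [2, 0, 2, 0], [0, 2, -2, 2]].

[[1, -1, -2, 2], [1, 2, 0, 1], [2, 0, 2, 0], [0, 2, -2, 2]]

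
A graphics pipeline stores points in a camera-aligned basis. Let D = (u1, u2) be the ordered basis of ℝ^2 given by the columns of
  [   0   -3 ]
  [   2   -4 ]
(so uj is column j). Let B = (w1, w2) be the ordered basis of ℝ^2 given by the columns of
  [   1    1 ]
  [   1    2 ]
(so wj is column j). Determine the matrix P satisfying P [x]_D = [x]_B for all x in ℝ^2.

Let M have columns uj and N have columns wj. Then for every x, N [x]_B = x = M [x]_D, so P = N^(-1) M.
Since det N = 1, N^(-1) has integer entries; multiplying gives P = [[-2, -2], [2, -1]].

[[-2, -2], [2, -1]]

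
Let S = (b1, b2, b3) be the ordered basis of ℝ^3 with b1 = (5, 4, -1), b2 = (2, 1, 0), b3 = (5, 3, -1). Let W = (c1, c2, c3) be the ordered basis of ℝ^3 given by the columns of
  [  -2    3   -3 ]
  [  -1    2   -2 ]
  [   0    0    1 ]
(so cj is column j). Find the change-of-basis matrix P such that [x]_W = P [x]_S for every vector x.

[[2, -1, -1], [2, 0, 0], [-1, 0, -1]]

Let M have columns bj and N have columns cj. Then for every x, N [x]_W = x = M [x]_S, so P = N^(-1) M.
Since det N = -1, N^(-1) has integer entries; multiplying gives P = [[2, -1, -1], [2, 0, 0], [-1, 0, -1]].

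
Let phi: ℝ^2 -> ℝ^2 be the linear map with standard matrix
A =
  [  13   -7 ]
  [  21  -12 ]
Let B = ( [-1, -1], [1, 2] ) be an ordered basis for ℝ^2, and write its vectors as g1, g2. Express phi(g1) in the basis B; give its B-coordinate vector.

Compute phi(g1) = A g1 = [-6, -9] in standard coordinates.
Then write this in B-coordinates: solve for y in y_1 g1 + y_2 g2 = [-6, -9].
This gives y = [3, -3], which is column 1 of [phi]_B.

[3, -3]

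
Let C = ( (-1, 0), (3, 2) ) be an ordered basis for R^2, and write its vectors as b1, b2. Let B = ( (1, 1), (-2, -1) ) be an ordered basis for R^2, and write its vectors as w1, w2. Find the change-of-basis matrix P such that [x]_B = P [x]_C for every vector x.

Take x = bj: its C-coordinates are the j-th standard unit vector, so P e_j — column j of P — equals [bj]_B.
b1 = w1 + w2, giving column 1 = (1, 1); repeating for each j gives P = [[1, 1], [1, -1]].

[[1, 1], [1, -1]]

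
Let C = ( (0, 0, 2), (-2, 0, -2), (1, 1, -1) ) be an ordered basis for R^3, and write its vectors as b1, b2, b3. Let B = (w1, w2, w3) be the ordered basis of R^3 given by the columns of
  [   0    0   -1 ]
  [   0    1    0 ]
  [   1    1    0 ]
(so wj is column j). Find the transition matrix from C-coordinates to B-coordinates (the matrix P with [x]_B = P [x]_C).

[[2, -2, -2], [0, 0, 1], [0, 2, -1]]

Let M have columns bj and N have columns wj. Then for every x, N [x]_B = x = M [x]_C, so P = N^(-1) M.
Since det N = 1, N^(-1) has integer entries; multiplying gives P = [[2, -2, -2], [0, 0, 1], [0, 2, -1]].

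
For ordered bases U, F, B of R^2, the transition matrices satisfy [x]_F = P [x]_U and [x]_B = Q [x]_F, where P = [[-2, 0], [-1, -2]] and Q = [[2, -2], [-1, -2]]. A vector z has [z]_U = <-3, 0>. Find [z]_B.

<6, -12>

Apply P to get F-coordinates <6, 3>, then Q to get B-coordinates.
The result is [z]_B = <6, -12>.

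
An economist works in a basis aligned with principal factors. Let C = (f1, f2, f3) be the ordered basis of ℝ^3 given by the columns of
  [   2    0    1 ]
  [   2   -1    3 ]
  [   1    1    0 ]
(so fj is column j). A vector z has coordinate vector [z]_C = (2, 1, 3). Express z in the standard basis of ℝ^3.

The coordinates say z = 2f1 + f2 + 3f3; adding the scaled basis vectors gives (7, 12, 3).

(7, 12, 3)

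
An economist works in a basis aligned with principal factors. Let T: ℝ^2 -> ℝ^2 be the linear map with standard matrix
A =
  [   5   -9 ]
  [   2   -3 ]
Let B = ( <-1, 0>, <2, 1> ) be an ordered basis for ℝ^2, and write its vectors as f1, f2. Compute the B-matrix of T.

The j-th column of [T]_B is [T(fj)]_B.
T(f1) = A f1 = <-5, -2> = f1 - 2f2, so column 1 is <1, -2>.
Repeating for f2 and assembling the columns gives [[1, 1], [-2, 1]].

[[1, 1], [-2, 1]]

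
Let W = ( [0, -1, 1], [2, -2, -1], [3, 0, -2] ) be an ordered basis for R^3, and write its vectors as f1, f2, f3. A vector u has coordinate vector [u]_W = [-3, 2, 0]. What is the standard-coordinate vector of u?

[4, -1, -5]

By definition u = -3f1 + 2f2 + 0·f3.
Summing componentwise gives [4, -1, -5].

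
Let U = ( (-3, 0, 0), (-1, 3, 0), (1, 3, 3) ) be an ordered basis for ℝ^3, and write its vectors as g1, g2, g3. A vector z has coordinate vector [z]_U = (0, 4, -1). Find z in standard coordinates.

By definition z = 0·g1 + 4g2 - g3.
Summing componentwise gives (-5, 9, -3).

(-5, 9, -3)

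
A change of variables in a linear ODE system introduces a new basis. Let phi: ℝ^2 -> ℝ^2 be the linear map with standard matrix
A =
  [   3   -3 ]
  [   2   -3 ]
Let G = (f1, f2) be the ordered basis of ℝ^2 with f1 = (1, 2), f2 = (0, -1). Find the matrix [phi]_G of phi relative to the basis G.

[[-3, 3], [-2, 3]]

With P the matrix whose columns are f1, f2, [phi]_G = P^(-1) A P.
Column by column: phi(f1) = A f1 = (-3, -4); its G-coordinates (-3, -2) give column 1.
Continuing for each basis vector yields [phi]_G = [[-3, 3], [-2, 3]].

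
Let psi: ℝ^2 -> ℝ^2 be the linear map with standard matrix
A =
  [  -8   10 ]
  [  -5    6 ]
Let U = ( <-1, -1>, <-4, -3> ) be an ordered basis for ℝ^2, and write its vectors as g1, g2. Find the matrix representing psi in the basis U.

With P the matrix whose columns are g1, g2, [psi]_U = P^(-1) A P.
Column by column: psi(g1) = A g1 = <-2, -1>; its U-coordinates <-2, 1> give column 1.
Continuing for each basis vector yields [psi]_U = [[-2, -2], [1, 0]].

[[-2, -2], [1, 0]]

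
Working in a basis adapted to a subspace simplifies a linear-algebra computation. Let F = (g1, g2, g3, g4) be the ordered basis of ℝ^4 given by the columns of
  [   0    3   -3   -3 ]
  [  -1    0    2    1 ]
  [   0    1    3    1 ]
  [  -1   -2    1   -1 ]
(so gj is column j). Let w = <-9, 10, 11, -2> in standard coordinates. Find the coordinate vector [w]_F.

Write w = c_1 g1 + ... + c_4 g4 and solve for the c_i.
Row-reducing the augmented matrix [M | w] gives c = (-3, 2, 2, 3).
Check: -3g1 + 2g2 + 2g3 + 3g4 = <-9, 10, 11, -2>.

<-3, 2, 2, 3>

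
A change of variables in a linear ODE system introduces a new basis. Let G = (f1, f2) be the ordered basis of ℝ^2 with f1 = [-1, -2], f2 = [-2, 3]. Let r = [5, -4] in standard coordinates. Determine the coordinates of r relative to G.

Write r = c_1 f1 + c_2 f2 and solve for the c_i.
System: -c_1 - 2c_2 = 5, -2c_1 + 3c_2 = -4; solving gives c_1 = -1, c_2 = -2.
Check: -f1 - 2f2 = [5, -4].

[-1, -2]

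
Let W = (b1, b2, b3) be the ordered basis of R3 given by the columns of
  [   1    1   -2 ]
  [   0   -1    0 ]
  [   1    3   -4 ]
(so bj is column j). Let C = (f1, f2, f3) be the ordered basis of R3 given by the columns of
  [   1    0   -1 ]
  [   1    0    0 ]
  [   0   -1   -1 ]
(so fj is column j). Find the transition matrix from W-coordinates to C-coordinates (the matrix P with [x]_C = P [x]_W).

[[0, -1, 0], [0, -1, 2], [-1, -2, 2]]

Column j of P is [bj]_C, since P maps W-coordinates to C-coordinates.
Expressing b1 in C: b1 = 0·f1 + 0·f2 - f3, so column 1 of P is (0, 0, -1).
Doing the same for each bj gives P = [[0, -1, 0], [0, -1, 2], [-1, -2, 2]].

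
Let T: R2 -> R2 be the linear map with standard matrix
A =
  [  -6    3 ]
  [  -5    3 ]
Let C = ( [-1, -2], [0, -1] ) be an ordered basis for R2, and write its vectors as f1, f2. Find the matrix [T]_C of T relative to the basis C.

[[0, 3], [1, -3]]

Let P have columns f1, f2. Then [T]_C = P^(-1) A P.
Here det P = 1, so P^(-1) is integer; computing A P first and then P^(-1)(A P) gives [[0, 3], [1, -3]].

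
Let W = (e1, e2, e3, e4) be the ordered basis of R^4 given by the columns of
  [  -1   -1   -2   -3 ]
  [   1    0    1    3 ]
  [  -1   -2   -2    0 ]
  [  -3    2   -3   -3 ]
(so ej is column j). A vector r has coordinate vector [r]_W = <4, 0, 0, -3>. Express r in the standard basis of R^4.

r = M [r]_W, where M has columns e1, ..., e4.
Carrying out the matrix-vector product, r = <5, -5, -4, -3>.

<5, -5, -4, -3>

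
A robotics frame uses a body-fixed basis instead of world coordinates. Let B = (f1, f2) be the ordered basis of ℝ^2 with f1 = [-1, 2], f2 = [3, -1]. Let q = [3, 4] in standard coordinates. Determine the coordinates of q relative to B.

[3, 2]

Write q = c_1 f1 + c_2 f2 and solve for the c_i.
System: -c_1 + 3c_2 = 3, 2c_1 - c_2 = 4; solving gives c_1 = 3, c_2 = 2.
Check: 3f1 + 2f2 = [3, 4].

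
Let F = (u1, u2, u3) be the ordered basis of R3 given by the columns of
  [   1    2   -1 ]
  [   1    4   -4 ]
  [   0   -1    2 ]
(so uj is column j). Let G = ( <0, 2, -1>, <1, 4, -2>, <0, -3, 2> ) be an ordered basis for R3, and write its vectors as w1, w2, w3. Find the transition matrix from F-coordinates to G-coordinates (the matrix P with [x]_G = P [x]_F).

[[0, 1, 0], [1, 2, -1], [1, 2, 0]]

Column j of P is [uj]_G, since P maps F-coordinates to G-coordinates.
Expressing u1 in G: u1 = 0·w1 + w2 + w3, so column 1 of P is <0, 1, 1>.
Doing the same for each uj gives P = [[0, 1, 0], [1, 2, -1], [1, 2, 0]].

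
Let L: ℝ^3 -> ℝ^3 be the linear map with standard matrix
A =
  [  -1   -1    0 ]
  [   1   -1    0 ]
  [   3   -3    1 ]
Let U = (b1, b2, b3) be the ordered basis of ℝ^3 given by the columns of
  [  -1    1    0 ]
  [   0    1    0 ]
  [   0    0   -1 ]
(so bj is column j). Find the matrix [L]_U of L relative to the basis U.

[[-2, 2, 0], [-1, 0, 0], [3, 0, 1]]

Let P have columns b1, ..., b3. Then [L]_U = P^(-1) A P.
Here det P = 1, so P^(-1) is integer; computing A P first and then P^(-1)(A P) gives [[-2, 2, 0], [-1, 0, 0], [3, 0, 1]].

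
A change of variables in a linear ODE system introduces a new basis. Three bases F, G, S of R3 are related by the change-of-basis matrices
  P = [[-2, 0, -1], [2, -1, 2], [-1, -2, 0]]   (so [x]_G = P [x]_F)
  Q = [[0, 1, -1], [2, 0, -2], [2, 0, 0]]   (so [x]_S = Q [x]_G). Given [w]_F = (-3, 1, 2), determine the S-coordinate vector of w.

(-4, 6, 8)

Composing the changes, [w]_S = Q P [w]_F.
Q P = [[3, 1, 2], [-2, 4, -2], [-4, 0, -2]]; applying this to (-3, 1, 2) gives (-4, 6, 8).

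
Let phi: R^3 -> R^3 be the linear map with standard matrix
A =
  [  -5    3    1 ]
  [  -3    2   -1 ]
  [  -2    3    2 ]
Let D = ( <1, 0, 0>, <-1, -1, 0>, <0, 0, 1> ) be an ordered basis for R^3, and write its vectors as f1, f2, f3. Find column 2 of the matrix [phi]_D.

Compute phi(f2) = A f2 = <2, 1, -1> in standard coordinates.
Then write this in D-coordinates: solve for y in y_1 f1 + ... + y_3 f3 = <2, 1, -1>.
This gives y = <1, -1, -1>, which is column 2 of [phi]_D.

<1, -1, -1>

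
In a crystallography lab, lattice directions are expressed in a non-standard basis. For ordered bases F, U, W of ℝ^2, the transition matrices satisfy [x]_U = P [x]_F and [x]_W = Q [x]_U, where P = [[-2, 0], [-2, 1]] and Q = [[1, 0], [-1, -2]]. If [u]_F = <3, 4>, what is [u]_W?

Composing the changes, [u]_W = Q P [u]_F.
Q P = [[-2, 0], [6, -2]]; applying this to <3, 4> gives <-6, 10>.

<-6, 10>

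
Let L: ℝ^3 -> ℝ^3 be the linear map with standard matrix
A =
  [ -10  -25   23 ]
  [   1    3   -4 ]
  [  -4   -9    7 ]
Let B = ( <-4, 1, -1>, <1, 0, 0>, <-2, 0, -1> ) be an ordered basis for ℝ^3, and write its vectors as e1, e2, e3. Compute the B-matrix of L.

[[3, 1, 2], [-2, 0, -1], [-3, 3, -3]]

Let P have columns e1, ..., e3. Then [L]_B = P^(-1) A P.
Here det P = 1, so P^(-1) is integer; computing A P first and then P^(-1)(A P) gives [[3, 1, 2], [-2, 0, -1], [-3, 3, -3]].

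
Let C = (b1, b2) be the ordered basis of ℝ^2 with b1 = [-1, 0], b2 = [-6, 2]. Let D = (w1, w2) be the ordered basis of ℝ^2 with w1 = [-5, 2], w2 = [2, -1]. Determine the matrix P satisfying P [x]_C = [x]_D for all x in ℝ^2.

Take x = bj: its C-coordinates are the j-th standard unit vector, so P e_j — column j of P — equals [bj]_D.
b1 = w1 + 2w2, giving column 1 = [1, 2]; repeating for each j gives P = [[1, 2], [2, 2]].

[[1, 2], [2, 2]]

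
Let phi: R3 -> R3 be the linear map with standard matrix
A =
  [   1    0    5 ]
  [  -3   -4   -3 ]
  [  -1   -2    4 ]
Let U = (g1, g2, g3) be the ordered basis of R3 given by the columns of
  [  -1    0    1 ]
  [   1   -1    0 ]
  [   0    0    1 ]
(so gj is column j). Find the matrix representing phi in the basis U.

With P the matrix whose columns are g1, ..., g3, [phi]_U = P^(-1) A P.
Column by column: phi(g1) = A g1 = (-1, -1, -1); its U-coordinates (0, 1, -1) give column 1.
Continuing for each basis vector yields [phi]_U = [[0, 2, -3], [1, -2, 3], [-1, 2, 3]].

[[0, 2, -3], [1, -2, 3], [-1, 2, 3]]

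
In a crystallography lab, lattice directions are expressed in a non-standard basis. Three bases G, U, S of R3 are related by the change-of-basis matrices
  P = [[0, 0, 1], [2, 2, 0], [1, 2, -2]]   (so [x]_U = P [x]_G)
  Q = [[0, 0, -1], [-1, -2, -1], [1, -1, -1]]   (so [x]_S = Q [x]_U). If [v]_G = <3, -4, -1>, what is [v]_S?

<3, 8, 4>

First [v]_U = P [v]_G = <-1, -2, -3>.
Then [v]_S = Q [v]_U = <3, 8, 4>.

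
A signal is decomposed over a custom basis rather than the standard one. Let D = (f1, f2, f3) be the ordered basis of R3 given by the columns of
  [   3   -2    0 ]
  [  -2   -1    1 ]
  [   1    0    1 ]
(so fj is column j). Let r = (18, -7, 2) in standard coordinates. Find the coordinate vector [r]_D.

(4, -3, -2)

Write r = c_1 f1 + ... + c_3 f3 and solve for the c_i.
Gaussian elimination on [M | r] yields c = (4, -3, -2).
Check: 4f1 - 3f2 - 2f3 = (18, -7, 2).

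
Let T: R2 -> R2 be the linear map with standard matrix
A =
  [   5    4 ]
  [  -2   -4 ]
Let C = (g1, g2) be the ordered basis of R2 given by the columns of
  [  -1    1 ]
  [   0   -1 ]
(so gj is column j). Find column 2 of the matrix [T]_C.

Column 2 of [T]_C is the C-coordinate vector of T(g2).
In standard coordinates T(g2) = A g2 = <1, 2>.
Converting to C: <1, 2> = -3g1 - 2g2, so the coordinate vector is <-3, -2>.

<-3, -2>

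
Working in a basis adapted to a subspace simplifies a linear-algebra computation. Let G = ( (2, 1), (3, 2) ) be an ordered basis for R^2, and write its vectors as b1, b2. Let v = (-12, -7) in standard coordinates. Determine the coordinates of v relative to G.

We seek scalars with c_1 b1 + c_2 b2 = v; equivalently solve M c = v where the columns of M are b1, b2.
System: 2c_1 + 3c_2 = -12, c_1 + 2c_2 = -7; solving gives c_1 = -3, c_2 = -2.
Check: -3b1 - 2b2 = (-12, -7).

(-3, -2)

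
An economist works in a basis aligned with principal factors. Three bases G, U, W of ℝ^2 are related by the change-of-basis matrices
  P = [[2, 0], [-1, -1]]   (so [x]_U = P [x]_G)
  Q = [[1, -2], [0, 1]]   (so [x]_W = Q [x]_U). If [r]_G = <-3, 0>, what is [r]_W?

<-12, 3>

Composing the changes, [r]_W = Q P [r]_G.
Q P = [[4, 2], [-1, -1]]; applying this to <-3, 0> gives <-12, 3>.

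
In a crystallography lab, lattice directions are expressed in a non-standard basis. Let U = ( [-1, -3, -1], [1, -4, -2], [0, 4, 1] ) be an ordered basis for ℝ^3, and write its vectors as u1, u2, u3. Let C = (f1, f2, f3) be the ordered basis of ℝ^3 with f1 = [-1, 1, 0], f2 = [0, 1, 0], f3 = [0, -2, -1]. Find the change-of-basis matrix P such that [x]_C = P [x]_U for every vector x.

Column j of P is [uj]_C, since P maps U-coordinates to C-coordinates.
Expressing u1 in C: u1 = f1 - 2f2 + f3, so column 1 of P is [1, -2, 1].
Doing the same for each uj gives P = [[1, -1, 0], [-2, 1, 2], [1, 2, -1]].

[[1, -1, 0], [-2, 1, 2], [1, 2, -1]]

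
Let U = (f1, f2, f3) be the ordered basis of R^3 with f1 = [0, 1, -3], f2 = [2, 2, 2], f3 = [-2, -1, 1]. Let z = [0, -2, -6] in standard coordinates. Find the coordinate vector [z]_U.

[0, -2, -2]

We seek scalars with c_1 f1 + ... + c_3 f3 = z; equivalently solve M c = z where the columns of M are f1, ..., f3.
Row-reducing the augmented matrix [M | z] gives c = (0, -2, -2).
Check: 0·f1 - 2f2 - 2f3 = [0, -2, -6].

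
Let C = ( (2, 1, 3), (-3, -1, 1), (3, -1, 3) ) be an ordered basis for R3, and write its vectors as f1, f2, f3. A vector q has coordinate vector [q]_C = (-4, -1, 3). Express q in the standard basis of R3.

The coordinates say q = -4f1 - f2 + 3f3; adding the scaled basis vectors gives (4, -6, -4).

(4, -6, -4)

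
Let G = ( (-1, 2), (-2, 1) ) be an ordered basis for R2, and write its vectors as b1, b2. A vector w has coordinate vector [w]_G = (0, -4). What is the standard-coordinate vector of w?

By definition w = 0·b1 - 4b2.
Summing componentwise gives (8, -4).

(8, -4)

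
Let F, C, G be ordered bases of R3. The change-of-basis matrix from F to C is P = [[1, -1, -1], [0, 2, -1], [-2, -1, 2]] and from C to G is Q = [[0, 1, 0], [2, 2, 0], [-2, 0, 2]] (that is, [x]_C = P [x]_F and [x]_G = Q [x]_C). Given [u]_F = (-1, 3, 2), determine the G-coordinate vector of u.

Composing the changes, [u]_G = Q P [u]_F.
Q P = [[0, 2, -1], [2, 2, -4], [-6, 0, 6]]; applying this to (-1, 3, 2) gives (4, -4, 18).

(4, -4, 18)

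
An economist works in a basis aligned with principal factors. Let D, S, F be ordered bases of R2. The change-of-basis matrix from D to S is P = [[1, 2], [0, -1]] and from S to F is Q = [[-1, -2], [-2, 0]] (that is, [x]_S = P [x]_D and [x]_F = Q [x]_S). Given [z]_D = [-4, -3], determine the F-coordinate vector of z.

Composing the changes, [z]_F = Q P [z]_D.
Q P = [[-1, 0], [-2, -4]]; applying this to [-4, -3] gives [4, 20].

[4, 20]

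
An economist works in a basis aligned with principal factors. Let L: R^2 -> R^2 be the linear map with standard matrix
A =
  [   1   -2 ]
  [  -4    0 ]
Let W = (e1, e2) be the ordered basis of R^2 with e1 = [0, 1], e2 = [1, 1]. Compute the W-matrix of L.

Let P have columns e1, e2. Then [L]_W = P^(-1) A P.
Here det P = -1, so P^(-1) is integer; computing A P first and then P^(-1)(A P) gives [[2, -3], [-2, -1]].

[[2, -3], [-2, -1]]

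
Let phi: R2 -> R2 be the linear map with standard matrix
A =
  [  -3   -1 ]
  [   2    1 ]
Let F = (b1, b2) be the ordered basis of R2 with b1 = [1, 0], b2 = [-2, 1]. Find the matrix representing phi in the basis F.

Let P have columns b1, b2. Then [phi]_F = P^(-1) A P.
Here det P = 1, so P^(-1) is integer; computing A P first and then P^(-1)(A P) gives [[1, -1], [2, -3]].

[[1, -1], [2, -3]]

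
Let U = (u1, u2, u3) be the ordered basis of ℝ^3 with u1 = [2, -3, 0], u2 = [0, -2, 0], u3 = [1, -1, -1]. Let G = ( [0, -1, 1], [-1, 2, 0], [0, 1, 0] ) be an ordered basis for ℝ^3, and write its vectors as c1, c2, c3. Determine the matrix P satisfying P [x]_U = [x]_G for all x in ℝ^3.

[[0, 0, -1], [-2, 0, -1], [1, -2, 0]]

Column j of P is [uj]_G, since P maps U-coordinates to G-coordinates.
Expressing u1 in G: u1 = 0·c1 - 2c2 + c3, so column 1 of P is [0, -2, 1].
Doing the same for each uj gives P = [[0, 0, -1], [-2, 0, -1], [1, -2, 0]].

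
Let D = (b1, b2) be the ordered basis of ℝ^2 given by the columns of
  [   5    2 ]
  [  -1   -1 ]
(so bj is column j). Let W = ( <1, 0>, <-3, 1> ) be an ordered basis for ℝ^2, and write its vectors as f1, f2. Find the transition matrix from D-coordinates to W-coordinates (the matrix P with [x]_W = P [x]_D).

Let M have columns bj and N have columns fj. Then for every x, N [x]_W = x = M [x]_D, so P = N^(-1) M.
Since det N = 1, N^(-1) has integer entries; multiplying gives P = [[2, -1], [-1, -1]].

[[2, -1], [-1, -1]]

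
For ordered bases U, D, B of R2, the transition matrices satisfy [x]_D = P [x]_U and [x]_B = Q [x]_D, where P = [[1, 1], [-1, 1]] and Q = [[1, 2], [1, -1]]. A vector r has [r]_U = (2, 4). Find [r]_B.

(10, 4)

Apply P to get D-coordinates (6, 2), then Q to get B-coordinates.
The result is [r]_B = (10, 4).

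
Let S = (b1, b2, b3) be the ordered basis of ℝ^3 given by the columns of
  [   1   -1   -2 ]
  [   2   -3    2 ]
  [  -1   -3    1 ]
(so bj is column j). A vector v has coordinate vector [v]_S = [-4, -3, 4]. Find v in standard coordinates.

[-9, 9, 17]

The coordinates say v = -4b1 - 3b2 + 4b3; adding the scaled basis vectors gives [-9, 9, 17].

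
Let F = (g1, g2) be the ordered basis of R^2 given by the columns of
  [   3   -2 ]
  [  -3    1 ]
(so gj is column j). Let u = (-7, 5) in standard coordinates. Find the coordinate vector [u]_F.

Write u = c_1 g1 + c_2 g2 and solve for the c_i.
System: 3c_1 - 2c_2 = -7, -3c_1 + c_2 = 5; solving gives c_1 = -1, c_2 = 2.
Check: -g1 + 2g2 = (-7, 5).

(-1, 2)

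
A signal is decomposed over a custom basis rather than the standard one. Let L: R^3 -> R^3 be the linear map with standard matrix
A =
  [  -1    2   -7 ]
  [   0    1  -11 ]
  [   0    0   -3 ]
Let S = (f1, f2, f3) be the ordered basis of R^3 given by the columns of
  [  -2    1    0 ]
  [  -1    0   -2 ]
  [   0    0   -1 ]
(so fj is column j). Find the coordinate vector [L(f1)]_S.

<1, 2, 0>

Compute L(f1) = A f1 = <0, -1, 0> in standard coordinates.
Then write this in S-coordinates: solve for y in y_1 f1 + ... + y_3 f3 = <0, -1, 0>.
This gives y = <1, 2, 0>, which is column 1 of [L]_S.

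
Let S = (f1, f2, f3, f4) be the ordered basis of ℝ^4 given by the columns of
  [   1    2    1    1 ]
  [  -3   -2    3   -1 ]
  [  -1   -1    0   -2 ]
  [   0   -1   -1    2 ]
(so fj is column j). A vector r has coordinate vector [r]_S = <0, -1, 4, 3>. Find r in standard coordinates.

By definition r = 0·f1 - f2 + 4f3 + 3f4.
Summing componentwise gives <5, 11, -5, 3>.

<5, 11, -5, 3>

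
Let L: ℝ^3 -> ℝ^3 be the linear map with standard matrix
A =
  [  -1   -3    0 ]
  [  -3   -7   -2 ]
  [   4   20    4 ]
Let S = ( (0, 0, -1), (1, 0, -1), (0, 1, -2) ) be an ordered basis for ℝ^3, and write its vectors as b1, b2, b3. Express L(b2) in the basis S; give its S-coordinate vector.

Compute L(b2) = A b2 = (-1, -1, 0) in standard coordinates.
Then write this in S-coordinates: solve for y in y_1 b1 + ... + y_3 b3 = (-1, -1, 0).
This gives y = (3, -1, -1), which is column 2 of [L]_S.

(3, -1, -1)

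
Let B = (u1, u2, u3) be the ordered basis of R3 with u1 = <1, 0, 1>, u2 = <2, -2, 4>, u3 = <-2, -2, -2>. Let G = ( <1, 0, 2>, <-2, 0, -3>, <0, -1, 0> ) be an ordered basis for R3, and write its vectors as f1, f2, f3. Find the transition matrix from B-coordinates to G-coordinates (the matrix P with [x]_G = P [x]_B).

Take x = uj: its B-coordinates are the j-th standard unit vector, so P e_j — column j of P — equals [uj]_G.
u1 = -f1 - f2 + 0·f3, giving column 1 = <-1, -1, 0>; repeating for each j gives P = [[-1, 2, 2], [-1, 0, 2], [0, 2, 2]].

[[-1, 2, 2], [-1, 0, 2], [0, 2, 2]]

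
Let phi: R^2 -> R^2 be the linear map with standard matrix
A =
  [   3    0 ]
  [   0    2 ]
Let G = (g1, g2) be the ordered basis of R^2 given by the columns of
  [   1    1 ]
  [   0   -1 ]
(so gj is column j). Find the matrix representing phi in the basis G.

With P the matrix whose columns are g1, g2, [phi]_G = P^(-1) A P.
Column by column: phi(g1) = A g1 = <3, 0>; its G-coordinates <3, 0> give column 1.
Continuing for each basis vector yields [phi]_G = [[3, 1], [0, 2]].

[[3, 1], [0, 2]]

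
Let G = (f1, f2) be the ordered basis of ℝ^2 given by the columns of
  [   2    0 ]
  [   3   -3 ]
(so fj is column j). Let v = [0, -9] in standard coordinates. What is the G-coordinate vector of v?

Write v = c_1 f1 + c_2 f2 and solve for the c_i.
System: 2c_1 + 0c_2 = 0, 3c_1 - 3c_2 = -9; solving gives c_1 = 0, c_2 = 3.
Check: 0·f1 + 3f2 = [0, -9].

[0, 3]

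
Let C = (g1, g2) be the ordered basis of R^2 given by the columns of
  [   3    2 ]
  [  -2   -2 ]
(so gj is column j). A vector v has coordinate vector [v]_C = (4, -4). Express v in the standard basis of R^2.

(4, 0)

v = M [v]_C, where M has columns g1, g2.
Carrying out the matrix-vector product, v = (4, 0).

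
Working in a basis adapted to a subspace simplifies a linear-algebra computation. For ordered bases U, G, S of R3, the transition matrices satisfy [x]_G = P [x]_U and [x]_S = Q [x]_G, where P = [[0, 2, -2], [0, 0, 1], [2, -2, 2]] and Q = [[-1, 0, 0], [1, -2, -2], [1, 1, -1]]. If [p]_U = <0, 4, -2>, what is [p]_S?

<-12, 40, 22>

Composing the changes, [p]_S = Q P [p]_U.
Q P = [[0, -2, 2], [-4, 6, -8], [-2, 4, -3]]; applying this to <0, 4, -2> gives <-12, 40, 22>.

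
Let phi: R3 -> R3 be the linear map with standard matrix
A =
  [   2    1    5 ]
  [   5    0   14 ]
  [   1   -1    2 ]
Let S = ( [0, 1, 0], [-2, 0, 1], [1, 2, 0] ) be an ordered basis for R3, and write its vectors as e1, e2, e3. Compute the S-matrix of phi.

[[2, 2, 1], [-1, 0, -1], [-1, 1, 2]]

Let P have columns e1, ..., e3. Then [phi]_S = P^(-1) A P.
Here det P = 1, so P^(-1) is integer; computing A P first and then P^(-1)(A P) gives [[2, 2, 1], [-1, 0, -1], [-1, 1, 2]].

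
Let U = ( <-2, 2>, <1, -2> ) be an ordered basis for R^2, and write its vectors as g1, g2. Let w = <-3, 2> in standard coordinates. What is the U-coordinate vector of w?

<2, 1>

Write w = c_1 g1 + c_2 g2 and solve for the c_i.
System: -2c_1 + c_2 = -3, 2c_1 - 2c_2 = 2; solving gives c_1 = 2, c_2 = 1.
Check: 2g1 + g2 = <-3, 2>.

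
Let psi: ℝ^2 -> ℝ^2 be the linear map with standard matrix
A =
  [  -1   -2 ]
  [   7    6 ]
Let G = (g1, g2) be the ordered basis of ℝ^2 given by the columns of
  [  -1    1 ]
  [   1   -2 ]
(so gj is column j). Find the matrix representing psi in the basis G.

With P the matrix whose columns are g1, g2, [psi]_G = P^(-1) A P.
Column by column: psi(g1) = A g1 = [-1, -1]; its G-coordinates [3, 2] give column 1.
Continuing for each basis vector yields [psi]_G = [[3, -1], [2, 2]].

[[3, -1], [2, 2]]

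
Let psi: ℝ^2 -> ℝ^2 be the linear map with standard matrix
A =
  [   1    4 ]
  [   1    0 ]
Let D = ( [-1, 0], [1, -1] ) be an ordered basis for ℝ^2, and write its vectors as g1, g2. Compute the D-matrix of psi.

[[2, 2], [1, -1]]

Let P have columns g1, g2. Then [psi]_D = P^(-1) A P.
Here det P = 1, so P^(-1) is integer; computing A P first and then P^(-1)(A P) gives [[2, 2], [1, -1]].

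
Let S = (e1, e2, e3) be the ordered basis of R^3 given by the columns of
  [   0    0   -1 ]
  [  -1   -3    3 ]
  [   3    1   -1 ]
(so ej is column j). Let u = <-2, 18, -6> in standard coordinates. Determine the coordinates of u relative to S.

[u]_S is the unique c with M c = u, where M has columns e1, ..., e3.
Solving this 3x3 system gives c = (0, -4, 2).
Check: 0·e1 - 4e2 + 2e3 = <-2, 18, -6>.

<0, -4, 2>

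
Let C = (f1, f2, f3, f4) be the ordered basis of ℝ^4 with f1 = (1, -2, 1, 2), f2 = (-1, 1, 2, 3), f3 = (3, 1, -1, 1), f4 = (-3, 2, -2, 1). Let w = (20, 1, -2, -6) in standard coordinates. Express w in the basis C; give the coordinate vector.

We seek scalars with c_1 f1 + ... + c_4 f4 = w; equivalently solve M c = w where the columns of M are f1, ..., f4.
Gaussian elimination on [M | w] yields c = (-2, -1, 4, -3).
Check: -2f1 - f2 + 4f3 - 3f4 = (20, 1, -2, -6).

(-2, -1, 4, -3)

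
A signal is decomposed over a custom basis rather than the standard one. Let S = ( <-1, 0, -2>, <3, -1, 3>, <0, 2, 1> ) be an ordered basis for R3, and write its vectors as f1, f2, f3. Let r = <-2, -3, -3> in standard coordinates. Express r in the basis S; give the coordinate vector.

<-1, -1, -2>

We seek scalars with c_1 f1 + ... + c_3 f3 = r; equivalently solve M c = r where the columns of M are f1, ..., f3.
Row-reducing the augmented matrix [M | r] gives c = (-1, -1, -2).
Check: -f1 - f2 - 2f3 = <-2, -3, -3>.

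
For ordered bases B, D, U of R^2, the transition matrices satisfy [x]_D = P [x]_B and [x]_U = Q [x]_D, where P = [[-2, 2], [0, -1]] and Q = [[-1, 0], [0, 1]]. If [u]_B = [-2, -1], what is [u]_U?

[-2, 1]

First [u]_D = P [u]_B = [2, 1].
Then [u]_U = Q [u]_D = [-2, 1].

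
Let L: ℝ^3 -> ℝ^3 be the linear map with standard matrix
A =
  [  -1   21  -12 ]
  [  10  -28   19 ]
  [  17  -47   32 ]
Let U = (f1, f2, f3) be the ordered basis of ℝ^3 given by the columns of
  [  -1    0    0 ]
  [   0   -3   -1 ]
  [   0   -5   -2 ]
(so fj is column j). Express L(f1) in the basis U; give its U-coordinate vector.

[-1, 3, 1]

Column 1 of [L]_U is the U-coordinate vector of L(f1).
In standard coordinates L(f1) = A f1 = [1, -10, -17].
Converting to U: [1, -10, -17] = -f1 + 3f2 + f3, so the coordinate vector is [-1, 3, 1].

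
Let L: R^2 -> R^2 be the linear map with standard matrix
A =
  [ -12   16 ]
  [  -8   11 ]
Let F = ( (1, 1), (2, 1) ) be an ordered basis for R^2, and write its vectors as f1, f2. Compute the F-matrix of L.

[[2, -2], [1, -3]]

The j-th column of [L]_F is [L(fj)]_F.
L(f1) = A f1 = (4, 3) = 2f1 + f2, so column 1 is (2, 1).
Repeating for f2 and assembling the columns gives [[2, -2], [1, -3]].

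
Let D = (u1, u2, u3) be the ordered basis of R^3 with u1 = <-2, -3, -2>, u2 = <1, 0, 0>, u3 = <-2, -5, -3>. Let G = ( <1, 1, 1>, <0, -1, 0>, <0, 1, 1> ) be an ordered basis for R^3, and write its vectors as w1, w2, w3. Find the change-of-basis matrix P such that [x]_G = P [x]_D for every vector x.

Column j of P is [uj]_G, since P maps D-coordinates to G-coordinates.
Expressing u1 in G: u1 = -2w1 + w2 + 0·w3, so column 1 of P is <-2, 1, 0>.
Doing the same for each uj gives P = [[-2, 1, -2], [1, 0, 2], [0, -1, -1]].

[[-2, 1, -2], [1, 0, 2], [0, -1, -1]]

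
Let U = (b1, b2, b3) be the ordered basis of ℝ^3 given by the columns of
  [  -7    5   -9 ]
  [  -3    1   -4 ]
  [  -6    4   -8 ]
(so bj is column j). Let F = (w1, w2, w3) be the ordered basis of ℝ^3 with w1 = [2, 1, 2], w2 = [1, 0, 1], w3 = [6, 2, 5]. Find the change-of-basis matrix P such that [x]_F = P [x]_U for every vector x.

Let M have columns bj and N have columns wj. Then for every x, N [x]_F = x = M [x]_U, so P = N^(-1) M.
Since det N = 1, N^(-1) has integer entries; multiplying gives P = [[-1, -1, -2], [1, 1, 1], [-1, 1, -1]].

[[-1, -1, -2], [1, 1, 1], [-1, 1, -1]]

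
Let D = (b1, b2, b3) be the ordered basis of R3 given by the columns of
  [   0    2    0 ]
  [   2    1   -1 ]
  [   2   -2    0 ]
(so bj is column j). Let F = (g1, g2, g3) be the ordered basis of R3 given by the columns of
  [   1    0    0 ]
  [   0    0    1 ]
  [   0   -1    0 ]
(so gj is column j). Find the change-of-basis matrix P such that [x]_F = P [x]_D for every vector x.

[[0, 2, 0], [-2, 2, 0], [2, 1, -1]]

Column j of P is [bj]_F, since P maps D-coordinates to F-coordinates.
Expressing b1 in F: b1 = 0·g1 - 2g2 + 2g3, so column 1 of P is (0, -2, 2).
Doing the same for each bj gives P = [[0, 2, 0], [-2, 2, 0], [2, 1, -1]].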